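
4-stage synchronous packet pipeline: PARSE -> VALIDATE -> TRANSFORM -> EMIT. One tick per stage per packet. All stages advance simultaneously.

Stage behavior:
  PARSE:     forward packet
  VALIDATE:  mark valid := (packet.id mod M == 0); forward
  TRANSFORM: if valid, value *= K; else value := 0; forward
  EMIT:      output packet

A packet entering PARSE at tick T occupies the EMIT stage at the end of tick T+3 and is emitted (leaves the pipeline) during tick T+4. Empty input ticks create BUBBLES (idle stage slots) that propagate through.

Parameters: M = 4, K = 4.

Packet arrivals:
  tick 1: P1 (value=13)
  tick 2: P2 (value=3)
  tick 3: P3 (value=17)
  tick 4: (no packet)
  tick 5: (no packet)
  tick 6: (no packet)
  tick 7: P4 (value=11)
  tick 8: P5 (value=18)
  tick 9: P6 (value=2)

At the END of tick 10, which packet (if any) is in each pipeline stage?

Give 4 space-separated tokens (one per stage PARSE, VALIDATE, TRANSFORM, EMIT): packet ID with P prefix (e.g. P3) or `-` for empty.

Tick 1: [PARSE:P1(v=13,ok=F), VALIDATE:-, TRANSFORM:-, EMIT:-] out:-; in:P1
Tick 2: [PARSE:P2(v=3,ok=F), VALIDATE:P1(v=13,ok=F), TRANSFORM:-, EMIT:-] out:-; in:P2
Tick 3: [PARSE:P3(v=17,ok=F), VALIDATE:P2(v=3,ok=F), TRANSFORM:P1(v=0,ok=F), EMIT:-] out:-; in:P3
Tick 4: [PARSE:-, VALIDATE:P3(v=17,ok=F), TRANSFORM:P2(v=0,ok=F), EMIT:P1(v=0,ok=F)] out:-; in:-
Tick 5: [PARSE:-, VALIDATE:-, TRANSFORM:P3(v=0,ok=F), EMIT:P2(v=0,ok=F)] out:P1(v=0); in:-
Tick 6: [PARSE:-, VALIDATE:-, TRANSFORM:-, EMIT:P3(v=0,ok=F)] out:P2(v=0); in:-
Tick 7: [PARSE:P4(v=11,ok=F), VALIDATE:-, TRANSFORM:-, EMIT:-] out:P3(v=0); in:P4
Tick 8: [PARSE:P5(v=18,ok=F), VALIDATE:P4(v=11,ok=T), TRANSFORM:-, EMIT:-] out:-; in:P5
Tick 9: [PARSE:P6(v=2,ok=F), VALIDATE:P5(v=18,ok=F), TRANSFORM:P4(v=44,ok=T), EMIT:-] out:-; in:P6
Tick 10: [PARSE:-, VALIDATE:P6(v=2,ok=F), TRANSFORM:P5(v=0,ok=F), EMIT:P4(v=44,ok=T)] out:-; in:-
At end of tick 10: ['-', 'P6', 'P5', 'P4']

Answer: - P6 P5 P4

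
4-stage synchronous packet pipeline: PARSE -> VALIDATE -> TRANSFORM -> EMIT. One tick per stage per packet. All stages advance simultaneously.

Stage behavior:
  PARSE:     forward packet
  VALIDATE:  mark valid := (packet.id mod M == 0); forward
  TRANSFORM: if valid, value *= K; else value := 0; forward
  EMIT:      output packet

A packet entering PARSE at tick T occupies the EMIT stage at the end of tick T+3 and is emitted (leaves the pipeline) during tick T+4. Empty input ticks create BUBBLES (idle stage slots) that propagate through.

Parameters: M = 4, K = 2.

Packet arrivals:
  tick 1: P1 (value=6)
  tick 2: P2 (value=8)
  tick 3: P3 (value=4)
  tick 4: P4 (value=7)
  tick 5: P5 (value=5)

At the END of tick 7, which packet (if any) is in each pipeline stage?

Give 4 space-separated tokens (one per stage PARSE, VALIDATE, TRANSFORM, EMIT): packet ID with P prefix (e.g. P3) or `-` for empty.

Answer: - - P5 P4

Derivation:
Tick 1: [PARSE:P1(v=6,ok=F), VALIDATE:-, TRANSFORM:-, EMIT:-] out:-; in:P1
Tick 2: [PARSE:P2(v=8,ok=F), VALIDATE:P1(v=6,ok=F), TRANSFORM:-, EMIT:-] out:-; in:P2
Tick 3: [PARSE:P3(v=4,ok=F), VALIDATE:P2(v=8,ok=F), TRANSFORM:P1(v=0,ok=F), EMIT:-] out:-; in:P3
Tick 4: [PARSE:P4(v=7,ok=F), VALIDATE:P3(v=4,ok=F), TRANSFORM:P2(v=0,ok=F), EMIT:P1(v=0,ok=F)] out:-; in:P4
Tick 5: [PARSE:P5(v=5,ok=F), VALIDATE:P4(v=7,ok=T), TRANSFORM:P3(v=0,ok=F), EMIT:P2(v=0,ok=F)] out:P1(v=0); in:P5
Tick 6: [PARSE:-, VALIDATE:P5(v=5,ok=F), TRANSFORM:P4(v=14,ok=T), EMIT:P3(v=0,ok=F)] out:P2(v=0); in:-
Tick 7: [PARSE:-, VALIDATE:-, TRANSFORM:P5(v=0,ok=F), EMIT:P4(v=14,ok=T)] out:P3(v=0); in:-
At end of tick 7: ['-', '-', 'P5', 'P4']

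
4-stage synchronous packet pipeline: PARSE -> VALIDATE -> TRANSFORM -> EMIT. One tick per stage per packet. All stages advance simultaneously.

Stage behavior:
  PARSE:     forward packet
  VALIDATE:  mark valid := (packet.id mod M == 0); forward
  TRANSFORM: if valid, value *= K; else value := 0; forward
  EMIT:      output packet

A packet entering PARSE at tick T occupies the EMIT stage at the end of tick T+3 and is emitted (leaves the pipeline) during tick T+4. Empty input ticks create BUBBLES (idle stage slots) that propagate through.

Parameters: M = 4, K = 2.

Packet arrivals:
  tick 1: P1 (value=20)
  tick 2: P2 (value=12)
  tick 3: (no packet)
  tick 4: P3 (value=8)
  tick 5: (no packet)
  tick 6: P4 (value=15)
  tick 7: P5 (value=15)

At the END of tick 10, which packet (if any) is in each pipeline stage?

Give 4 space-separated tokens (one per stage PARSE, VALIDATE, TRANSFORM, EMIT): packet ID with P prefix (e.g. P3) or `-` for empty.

Tick 1: [PARSE:P1(v=20,ok=F), VALIDATE:-, TRANSFORM:-, EMIT:-] out:-; in:P1
Tick 2: [PARSE:P2(v=12,ok=F), VALIDATE:P1(v=20,ok=F), TRANSFORM:-, EMIT:-] out:-; in:P2
Tick 3: [PARSE:-, VALIDATE:P2(v=12,ok=F), TRANSFORM:P1(v=0,ok=F), EMIT:-] out:-; in:-
Tick 4: [PARSE:P3(v=8,ok=F), VALIDATE:-, TRANSFORM:P2(v=0,ok=F), EMIT:P1(v=0,ok=F)] out:-; in:P3
Tick 5: [PARSE:-, VALIDATE:P3(v=8,ok=F), TRANSFORM:-, EMIT:P2(v=0,ok=F)] out:P1(v=0); in:-
Tick 6: [PARSE:P4(v=15,ok=F), VALIDATE:-, TRANSFORM:P3(v=0,ok=F), EMIT:-] out:P2(v=0); in:P4
Tick 7: [PARSE:P5(v=15,ok=F), VALIDATE:P4(v=15,ok=T), TRANSFORM:-, EMIT:P3(v=0,ok=F)] out:-; in:P5
Tick 8: [PARSE:-, VALIDATE:P5(v=15,ok=F), TRANSFORM:P4(v=30,ok=T), EMIT:-] out:P3(v=0); in:-
Tick 9: [PARSE:-, VALIDATE:-, TRANSFORM:P5(v=0,ok=F), EMIT:P4(v=30,ok=T)] out:-; in:-
Tick 10: [PARSE:-, VALIDATE:-, TRANSFORM:-, EMIT:P5(v=0,ok=F)] out:P4(v=30); in:-
At end of tick 10: ['-', '-', '-', 'P5']

Answer: - - - P5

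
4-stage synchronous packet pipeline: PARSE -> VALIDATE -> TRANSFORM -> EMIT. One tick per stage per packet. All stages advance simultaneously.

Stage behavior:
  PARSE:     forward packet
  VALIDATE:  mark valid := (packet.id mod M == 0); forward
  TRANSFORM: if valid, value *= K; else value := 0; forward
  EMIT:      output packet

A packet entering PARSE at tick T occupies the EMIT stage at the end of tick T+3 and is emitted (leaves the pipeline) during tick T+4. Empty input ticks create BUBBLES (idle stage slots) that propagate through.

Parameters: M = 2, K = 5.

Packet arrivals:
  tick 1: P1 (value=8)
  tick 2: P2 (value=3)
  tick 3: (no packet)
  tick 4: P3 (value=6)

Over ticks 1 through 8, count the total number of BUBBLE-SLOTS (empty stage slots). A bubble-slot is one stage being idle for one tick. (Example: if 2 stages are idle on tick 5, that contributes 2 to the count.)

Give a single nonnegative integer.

Answer: 20

Derivation:
Tick 1: [PARSE:P1(v=8,ok=F), VALIDATE:-, TRANSFORM:-, EMIT:-] out:-; bubbles=3
Tick 2: [PARSE:P2(v=3,ok=F), VALIDATE:P1(v=8,ok=F), TRANSFORM:-, EMIT:-] out:-; bubbles=2
Tick 3: [PARSE:-, VALIDATE:P2(v=3,ok=T), TRANSFORM:P1(v=0,ok=F), EMIT:-] out:-; bubbles=2
Tick 4: [PARSE:P3(v=6,ok=F), VALIDATE:-, TRANSFORM:P2(v=15,ok=T), EMIT:P1(v=0,ok=F)] out:-; bubbles=1
Tick 5: [PARSE:-, VALIDATE:P3(v=6,ok=F), TRANSFORM:-, EMIT:P2(v=15,ok=T)] out:P1(v=0); bubbles=2
Tick 6: [PARSE:-, VALIDATE:-, TRANSFORM:P3(v=0,ok=F), EMIT:-] out:P2(v=15); bubbles=3
Tick 7: [PARSE:-, VALIDATE:-, TRANSFORM:-, EMIT:P3(v=0,ok=F)] out:-; bubbles=3
Tick 8: [PARSE:-, VALIDATE:-, TRANSFORM:-, EMIT:-] out:P3(v=0); bubbles=4
Total bubble-slots: 20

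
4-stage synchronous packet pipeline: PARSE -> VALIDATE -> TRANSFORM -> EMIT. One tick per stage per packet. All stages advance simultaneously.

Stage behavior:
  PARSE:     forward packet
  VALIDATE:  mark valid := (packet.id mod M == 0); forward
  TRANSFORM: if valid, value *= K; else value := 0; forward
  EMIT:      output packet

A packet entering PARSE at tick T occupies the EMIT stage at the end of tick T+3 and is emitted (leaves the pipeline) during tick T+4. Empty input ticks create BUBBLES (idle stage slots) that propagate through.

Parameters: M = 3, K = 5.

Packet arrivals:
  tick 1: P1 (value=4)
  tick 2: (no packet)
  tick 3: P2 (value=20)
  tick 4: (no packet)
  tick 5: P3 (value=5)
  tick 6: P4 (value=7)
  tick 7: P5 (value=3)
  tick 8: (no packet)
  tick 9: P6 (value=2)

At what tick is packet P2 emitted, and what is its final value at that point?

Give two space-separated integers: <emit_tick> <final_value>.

Answer: 7 0

Derivation:
Tick 1: [PARSE:P1(v=4,ok=F), VALIDATE:-, TRANSFORM:-, EMIT:-] out:-; in:P1
Tick 2: [PARSE:-, VALIDATE:P1(v=4,ok=F), TRANSFORM:-, EMIT:-] out:-; in:-
Tick 3: [PARSE:P2(v=20,ok=F), VALIDATE:-, TRANSFORM:P1(v=0,ok=F), EMIT:-] out:-; in:P2
Tick 4: [PARSE:-, VALIDATE:P2(v=20,ok=F), TRANSFORM:-, EMIT:P1(v=0,ok=F)] out:-; in:-
Tick 5: [PARSE:P3(v=5,ok=F), VALIDATE:-, TRANSFORM:P2(v=0,ok=F), EMIT:-] out:P1(v=0); in:P3
Tick 6: [PARSE:P4(v=7,ok=F), VALIDATE:P3(v=5,ok=T), TRANSFORM:-, EMIT:P2(v=0,ok=F)] out:-; in:P4
Tick 7: [PARSE:P5(v=3,ok=F), VALIDATE:P4(v=7,ok=F), TRANSFORM:P3(v=25,ok=T), EMIT:-] out:P2(v=0); in:P5
Tick 8: [PARSE:-, VALIDATE:P5(v=3,ok=F), TRANSFORM:P4(v=0,ok=F), EMIT:P3(v=25,ok=T)] out:-; in:-
Tick 9: [PARSE:P6(v=2,ok=F), VALIDATE:-, TRANSFORM:P5(v=0,ok=F), EMIT:P4(v=0,ok=F)] out:P3(v=25); in:P6
Tick 10: [PARSE:-, VALIDATE:P6(v=2,ok=T), TRANSFORM:-, EMIT:P5(v=0,ok=F)] out:P4(v=0); in:-
Tick 11: [PARSE:-, VALIDATE:-, TRANSFORM:P6(v=10,ok=T), EMIT:-] out:P5(v=0); in:-
Tick 12: [PARSE:-, VALIDATE:-, TRANSFORM:-, EMIT:P6(v=10,ok=T)] out:-; in:-
Tick 13: [PARSE:-, VALIDATE:-, TRANSFORM:-, EMIT:-] out:P6(v=10); in:-
P2: arrives tick 3, valid=False (id=2, id%3=2), emit tick 7, final value 0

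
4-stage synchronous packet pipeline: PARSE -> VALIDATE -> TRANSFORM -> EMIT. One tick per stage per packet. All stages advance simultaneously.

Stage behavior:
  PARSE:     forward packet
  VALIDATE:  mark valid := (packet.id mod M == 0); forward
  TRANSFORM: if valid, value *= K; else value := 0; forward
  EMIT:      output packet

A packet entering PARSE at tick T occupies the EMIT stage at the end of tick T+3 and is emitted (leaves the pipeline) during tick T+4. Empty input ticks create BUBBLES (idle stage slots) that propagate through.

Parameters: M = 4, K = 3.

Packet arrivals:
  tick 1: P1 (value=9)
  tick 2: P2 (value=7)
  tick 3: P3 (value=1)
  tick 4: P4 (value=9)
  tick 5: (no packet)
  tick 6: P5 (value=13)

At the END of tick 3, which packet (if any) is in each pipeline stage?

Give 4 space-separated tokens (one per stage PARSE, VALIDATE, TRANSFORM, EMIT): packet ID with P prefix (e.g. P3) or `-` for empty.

Tick 1: [PARSE:P1(v=9,ok=F), VALIDATE:-, TRANSFORM:-, EMIT:-] out:-; in:P1
Tick 2: [PARSE:P2(v=7,ok=F), VALIDATE:P1(v=9,ok=F), TRANSFORM:-, EMIT:-] out:-; in:P2
Tick 3: [PARSE:P3(v=1,ok=F), VALIDATE:P2(v=7,ok=F), TRANSFORM:P1(v=0,ok=F), EMIT:-] out:-; in:P3
At end of tick 3: ['P3', 'P2', 'P1', '-']

Answer: P3 P2 P1 -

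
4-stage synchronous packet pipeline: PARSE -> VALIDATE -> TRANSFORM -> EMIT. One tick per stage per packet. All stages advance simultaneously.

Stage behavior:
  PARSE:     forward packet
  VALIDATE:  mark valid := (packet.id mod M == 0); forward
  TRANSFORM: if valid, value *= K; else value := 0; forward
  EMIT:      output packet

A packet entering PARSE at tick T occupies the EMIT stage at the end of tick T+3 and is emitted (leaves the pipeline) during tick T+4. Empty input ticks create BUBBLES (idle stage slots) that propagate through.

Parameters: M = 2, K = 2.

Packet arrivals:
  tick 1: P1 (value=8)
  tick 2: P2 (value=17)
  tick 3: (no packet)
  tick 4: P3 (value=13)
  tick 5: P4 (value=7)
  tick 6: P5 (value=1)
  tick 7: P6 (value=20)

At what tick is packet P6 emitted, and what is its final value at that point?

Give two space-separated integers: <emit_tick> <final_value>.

Answer: 11 40

Derivation:
Tick 1: [PARSE:P1(v=8,ok=F), VALIDATE:-, TRANSFORM:-, EMIT:-] out:-; in:P1
Tick 2: [PARSE:P2(v=17,ok=F), VALIDATE:P1(v=8,ok=F), TRANSFORM:-, EMIT:-] out:-; in:P2
Tick 3: [PARSE:-, VALIDATE:P2(v=17,ok=T), TRANSFORM:P1(v=0,ok=F), EMIT:-] out:-; in:-
Tick 4: [PARSE:P3(v=13,ok=F), VALIDATE:-, TRANSFORM:P2(v=34,ok=T), EMIT:P1(v=0,ok=F)] out:-; in:P3
Tick 5: [PARSE:P4(v=7,ok=F), VALIDATE:P3(v=13,ok=F), TRANSFORM:-, EMIT:P2(v=34,ok=T)] out:P1(v=0); in:P4
Tick 6: [PARSE:P5(v=1,ok=F), VALIDATE:P4(v=7,ok=T), TRANSFORM:P3(v=0,ok=F), EMIT:-] out:P2(v=34); in:P5
Tick 7: [PARSE:P6(v=20,ok=F), VALIDATE:P5(v=1,ok=F), TRANSFORM:P4(v=14,ok=T), EMIT:P3(v=0,ok=F)] out:-; in:P6
Tick 8: [PARSE:-, VALIDATE:P6(v=20,ok=T), TRANSFORM:P5(v=0,ok=F), EMIT:P4(v=14,ok=T)] out:P3(v=0); in:-
Tick 9: [PARSE:-, VALIDATE:-, TRANSFORM:P6(v=40,ok=T), EMIT:P5(v=0,ok=F)] out:P4(v=14); in:-
Tick 10: [PARSE:-, VALIDATE:-, TRANSFORM:-, EMIT:P6(v=40,ok=T)] out:P5(v=0); in:-
Tick 11: [PARSE:-, VALIDATE:-, TRANSFORM:-, EMIT:-] out:P6(v=40); in:-
P6: arrives tick 7, valid=True (id=6, id%2=0), emit tick 11, final value 40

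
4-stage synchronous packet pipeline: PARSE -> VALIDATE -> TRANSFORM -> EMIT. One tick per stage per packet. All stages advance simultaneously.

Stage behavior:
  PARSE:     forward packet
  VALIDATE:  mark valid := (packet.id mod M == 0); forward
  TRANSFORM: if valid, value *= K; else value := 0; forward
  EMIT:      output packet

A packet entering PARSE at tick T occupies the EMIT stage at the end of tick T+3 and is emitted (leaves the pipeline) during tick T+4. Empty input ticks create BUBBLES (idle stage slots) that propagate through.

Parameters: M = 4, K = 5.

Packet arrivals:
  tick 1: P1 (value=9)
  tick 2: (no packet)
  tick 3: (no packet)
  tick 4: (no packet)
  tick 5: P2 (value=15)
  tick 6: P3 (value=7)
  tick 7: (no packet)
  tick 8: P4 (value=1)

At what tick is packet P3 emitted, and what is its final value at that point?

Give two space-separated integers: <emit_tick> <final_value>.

Tick 1: [PARSE:P1(v=9,ok=F), VALIDATE:-, TRANSFORM:-, EMIT:-] out:-; in:P1
Tick 2: [PARSE:-, VALIDATE:P1(v=9,ok=F), TRANSFORM:-, EMIT:-] out:-; in:-
Tick 3: [PARSE:-, VALIDATE:-, TRANSFORM:P1(v=0,ok=F), EMIT:-] out:-; in:-
Tick 4: [PARSE:-, VALIDATE:-, TRANSFORM:-, EMIT:P1(v=0,ok=F)] out:-; in:-
Tick 5: [PARSE:P2(v=15,ok=F), VALIDATE:-, TRANSFORM:-, EMIT:-] out:P1(v=0); in:P2
Tick 6: [PARSE:P3(v=7,ok=F), VALIDATE:P2(v=15,ok=F), TRANSFORM:-, EMIT:-] out:-; in:P3
Tick 7: [PARSE:-, VALIDATE:P3(v=7,ok=F), TRANSFORM:P2(v=0,ok=F), EMIT:-] out:-; in:-
Tick 8: [PARSE:P4(v=1,ok=F), VALIDATE:-, TRANSFORM:P3(v=0,ok=F), EMIT:P2(v=0,ok=F)] out:-; in:P4
Tick 9: [PARSE:-, VALIDATE:P4(v=1,ok=T), TRANSFORM:-, EMIT:P3(v=0,ok=F)] out:P2(v=0); in:-
Tick 10: [PARSE:-, VALIDATE:-, TRANSFORM:P4(v=5,ok=T), EMIT:-] out:P3(v=0); in:-
Tick 11: [PARSE:-, VALIDATE:-, TRANSFORM:-, EMIT:P4(v=5,ok=T)] out:-; in:-
Tick 12: [PARSE:-, VALIDATE:-, TRANSFORM:-, EMIT:-] out:P4(v=5); in:-
P3: arrives tick 6, valid=False (id=3, id%4=3), emit tick 10, final value 0

Answer: 10 0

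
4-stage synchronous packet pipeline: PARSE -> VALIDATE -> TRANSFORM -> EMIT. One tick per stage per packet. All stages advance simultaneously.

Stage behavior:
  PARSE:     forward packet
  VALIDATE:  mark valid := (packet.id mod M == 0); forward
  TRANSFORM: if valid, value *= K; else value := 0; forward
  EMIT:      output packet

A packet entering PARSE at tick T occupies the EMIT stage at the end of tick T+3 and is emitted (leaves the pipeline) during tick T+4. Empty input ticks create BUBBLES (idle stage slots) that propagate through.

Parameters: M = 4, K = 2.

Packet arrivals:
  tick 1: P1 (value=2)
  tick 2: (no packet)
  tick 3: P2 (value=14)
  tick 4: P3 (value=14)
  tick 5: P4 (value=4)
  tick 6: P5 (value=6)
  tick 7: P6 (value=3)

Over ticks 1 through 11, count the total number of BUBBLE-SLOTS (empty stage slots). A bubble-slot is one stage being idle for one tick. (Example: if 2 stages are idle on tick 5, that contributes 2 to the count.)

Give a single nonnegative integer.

Answer: 20

Derivation:
Tick 1: [PARSE:P1(v=2,ok=F), VALIDATE:-, TRANSFORM:-, EMIT:-] out:-; bubbles=3
Tick 2: [PARSE:-, VALIDATE:P1(v=2,ok=F), TRANSFORM:-, EMIT:-] out:-; bubbles=3
Tick 3: [PARSE:P2(v=14,ok=F), VALIDATE:-, TRANSFORM:P1(v=0,ok=F), EMIT:-] out:-; bubbles=2
Tick 4: [PARSE:P3(v=14,ok=F), VALIDATE:P2(v=14,ok=F), TRANSFORM:-, EMIT:P1(v=0,ok=F)] out:-; bubbles=1
Tick 5: [PARSE:P4(v=4,ok=F), VALIDATE:P3(v=14,ok=F), TRANSFORM:P2(v=0,ok=F), EMIT:-] out:P1(v=0); bubbles=1
Tick 6: [PARSE:P5(v=6,ok=F), VALIDATE:P4(v=4,ok=T), TRANSFORM:P3(v=0,ok=F), EMIT:P2(v=0,ok=F)] out:-; bubbles=0
Tick 7: [PARSE:P6(v=3,ok=F), VALIDATE:P5(v=6,ok=F), TRANSFORM:P4(v=8,ok=T), EMIT:P3(v=0,ok=F)] out:P2(v=0); bubbles=0
Tick 8: [PARSE:-, VALIDATE:P6(v=3,ok=F), TRANSFORM:P5(v=0,ok=F), EMIT:P4(v=8,ok=T)] out:P3(v=0); bubbles=1
Tick 9: [PARSE:-, VALIDATE:-, TRANSFORM:P6(v=0,ok=F), EMIT:P5(v=0,ok=F)] out:P4(v=8); bubbles=2
Tick 10: [PARSE:-, VALIDATE:-, TRANSFORM:-, EMIT:P6(v=0,ok=F)] out:P5(v=0); bubbles=3
Tick 11: [PARSE:-, VALIDATE:-, TRANSFORM:-, EMIT:-] out:P6(v=0); bubbles=4
Total bubble-slots: 20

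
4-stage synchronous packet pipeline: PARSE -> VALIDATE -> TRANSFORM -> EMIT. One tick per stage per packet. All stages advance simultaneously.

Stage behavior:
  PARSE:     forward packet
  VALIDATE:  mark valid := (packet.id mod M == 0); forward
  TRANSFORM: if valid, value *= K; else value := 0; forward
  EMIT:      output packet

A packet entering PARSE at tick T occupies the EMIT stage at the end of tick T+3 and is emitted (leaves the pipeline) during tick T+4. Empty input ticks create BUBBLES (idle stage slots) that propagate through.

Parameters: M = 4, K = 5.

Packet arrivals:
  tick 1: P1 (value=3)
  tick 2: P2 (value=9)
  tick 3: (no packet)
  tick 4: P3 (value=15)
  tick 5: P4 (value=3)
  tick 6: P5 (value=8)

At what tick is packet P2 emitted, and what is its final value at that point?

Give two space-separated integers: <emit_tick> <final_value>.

Tick 1: [PARSE:P1(v=3,ok=F), VALIDATE:-, TRANSFORM:-, EMIT:-] out:-; in:P1
Tick 2: [PARSE:P2(v=9,ok=F), VALIDATE:P1(v=3,ok=F), TRANSFORM:-, EMIT:-] out:-; in:P2
Tick 3: [PARSE:-, VALIDATE:P2(v=9,ok=F), TRANSFORM:P1(v=0,ok=F), EMIT:-] out:-; in:-
Tick 4: [PARSE:P3(v=15,ok=F), VALIDATE:-, TRANSFORM:P2(v=0,ok=F), EMIT:P1(v=0,ok=F)] out:-; in:P3
Tick 5: [PARSE:P4(v=3,ok=F), VALIDATE:P3(v=15,ok=F), TRANSFORM:-, EMIT:P2(v=0,ok=F)] out:P1(v=0); in:P4
Tick 6: [PARSE:P5(v=8,ok=F), VALIDATE:P4(v=3,ok=T), TRANSFORM:P3(v=0,ok=F), EMIT:-] out:P2(v=0); in:P5
Tick 7: [PARSE:-, VALIDATE:P5(v=8,ok=F), TRANSFORM:P4(v=15,ok=T), EMIT:P3(v=0,ok=F)] out:-; in:-
Tick 8: [PARSE:-, VALIDATE:-, TRANSFORM:P5(v=0,ok=F), EMIT:P4(v=15,ok=T)] out:P3(v=0); in:-
Tick 9: [PARSE:-, VALIDATE:-, TRANSFORM:-, EMIT:P5(v=0,ok=F)] out:P4(v=15); in:-
Tick 10: [PARSE:-, VALIDATE:-, TRANSFORM:-, EMIT:-] out:P5(v=0); in:-
P2: arrives tick 2, valid=False (id=2, id%4=2), emit tick 6, final value 0

Answer: 6 0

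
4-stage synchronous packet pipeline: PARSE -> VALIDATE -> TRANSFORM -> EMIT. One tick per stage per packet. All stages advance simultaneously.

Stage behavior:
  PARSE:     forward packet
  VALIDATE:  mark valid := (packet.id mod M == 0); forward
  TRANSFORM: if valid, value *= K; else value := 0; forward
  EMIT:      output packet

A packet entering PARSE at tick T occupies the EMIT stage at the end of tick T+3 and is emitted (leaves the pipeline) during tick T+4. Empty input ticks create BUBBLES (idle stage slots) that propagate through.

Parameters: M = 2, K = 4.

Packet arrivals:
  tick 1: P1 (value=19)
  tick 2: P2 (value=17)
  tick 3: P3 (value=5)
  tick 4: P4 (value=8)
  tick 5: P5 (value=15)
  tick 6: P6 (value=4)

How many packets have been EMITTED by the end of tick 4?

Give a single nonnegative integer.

Tick 1: [PARSE:P1(v=19,ok=F), VALIDATE:-, TRANSFORM:-, EMIT:-] out:-; in:P1
Tick 2: [PARSE:P2(v=17,ok=F), VALIDATE:P1(v=19,ok=F), TRANSFORM:-, EMIT:-] out:-; in:P2
Tick 3: [PARSE:P3(v=5,ok=F), VALIDATE:P2(v=17,ok=T), TRANSFORM:P1(v=0,ok=F), EMIT:-] out:-; in:P3
Tick 4: [PARSE:P4(v=8,ok=F), VALIDATE:P3(v=5,ok=F), TRANSFORM:P2(v=68,ok=T), EMIT:P1(v=0,ok=F)] out:-; in:P4
Emitted by tick 4: []

Answer: 0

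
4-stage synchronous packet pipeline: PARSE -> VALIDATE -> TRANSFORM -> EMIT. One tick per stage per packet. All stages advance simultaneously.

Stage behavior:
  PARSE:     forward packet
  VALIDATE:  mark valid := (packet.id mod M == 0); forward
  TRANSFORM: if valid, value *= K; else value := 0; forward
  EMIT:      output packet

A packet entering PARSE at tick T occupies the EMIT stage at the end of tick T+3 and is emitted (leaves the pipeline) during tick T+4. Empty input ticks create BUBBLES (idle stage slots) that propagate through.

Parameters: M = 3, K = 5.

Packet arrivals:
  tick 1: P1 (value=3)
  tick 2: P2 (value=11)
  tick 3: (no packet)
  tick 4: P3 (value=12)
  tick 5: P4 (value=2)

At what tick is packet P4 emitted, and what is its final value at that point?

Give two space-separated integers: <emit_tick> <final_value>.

Answer: 9 0

Derivation:
Tick 1: [PARSE:P1(v=3,ok=F), VALIDATE:-, TRANSFORM:-, EMIT:-] out:-; in:P1
Tick 2: [PARSE:P2(v=11,ok=F), VALIDATE:P1(v=3,ok=F), TRANSFORM:-, EMIT:-] out:-; in:P2
Tick 3: [PARSE:-, VALIDATE:P2(v=11,ok=F), TRANSFORM:P1(v=0,ok=F), EMIT:-] out:-; in:-
Tick 4: [PARSE:P3(v=12,ok=F), VALIDATE:-, TRANSFORM:P2(v=0,ok=F), EMIT:P1(v=0,ok=F)] out:-; in:P3
Tick 5: [PARSE:P4(v=2,ok=F), VALIDATE:P3(v=12,ok=T), TRANSFORM:-, EMIT:P2(v=0,ok=F)] out:P1(v=0); in:P4
Tick 6: [PARSE:-, VALIDATE:P4(v=2,ok=F), TRANSFORM:P3(v=60,ok=T), EMIT:-] out:P2(v=0); in:-
Tick 7: [PARSE:-, VALIDATE:-, TRANSFORM:P4(v=0,ok=F), EMIT:P3(v=60,ok=T)] out:-; in:-
Tick 8: [PARSE:-, VALIDATE:-, TRANSFORM:-, EMIT:P4(v=0,ok=F)] out:P3(v=60); in:-
Tick 9: [PARSE:-, VALIDATE:-, TRANSFORM:-, EMIT:-] out:P4(v=0); in:-
P4: arrives tick 5, valid=False (id=4, id%3=1), emit tick 9, final value 0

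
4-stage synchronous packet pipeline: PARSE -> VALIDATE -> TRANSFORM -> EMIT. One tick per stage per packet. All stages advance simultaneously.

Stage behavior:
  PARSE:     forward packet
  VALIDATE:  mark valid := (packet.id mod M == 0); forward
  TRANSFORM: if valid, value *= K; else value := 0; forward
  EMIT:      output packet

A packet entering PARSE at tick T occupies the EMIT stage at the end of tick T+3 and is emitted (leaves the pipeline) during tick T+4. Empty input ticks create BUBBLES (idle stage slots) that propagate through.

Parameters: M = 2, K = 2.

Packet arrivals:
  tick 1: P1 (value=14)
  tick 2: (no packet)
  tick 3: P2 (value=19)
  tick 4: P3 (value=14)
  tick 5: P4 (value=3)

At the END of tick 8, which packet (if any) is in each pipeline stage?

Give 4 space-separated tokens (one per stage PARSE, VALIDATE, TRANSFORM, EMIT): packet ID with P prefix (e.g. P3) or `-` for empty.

Tick 1: [PARSE:P1(v=14,ok=F), VALIDATE:-, TRANSFORM:-, EMIT:-] out:-; in:P1
Tick 2: [PARSE:-, VALIDATE:P1(v=14,ok=F), TRANSFORM:-, EMIT:-] out:-; in:-
Tick 3: [PARSE:P2(v=19,ok=F), VALIDATE:-, TRANSFORM:P1(v=0,ok=F), EMIT:-] out:-; in:P2
Tick 4: [PARSE:P3(v=14,ok=F), VALIDATE:P2(v=19,ok=T), TRANSFORM:-, EMIT:P1(v=0,ok=F)] out:-; in:P3
Tick 5: [PARSE:P4(v=3,ok=F), VALIDATE:P3(v=14,ok=F), TRANSFORM:P2(v=38,ok=T), EMIT:-] out:P1(v=0); in:P4
Tick 6: [PARSE:-, VALIDATE:P4(v=3,ok=T), TRANSFORM:P3(v=0,ok=F), EMIT:P2(v=38,ok=T)] out:-; in:-
Tick 7: [PARSE:-, VALIDATE:-, TRANSFORM:P4(v=6,ok=T), EMIT:P3(v=0,ok=F)] out:P2(v=38); in:-
Tick 8: [PARSE:-, VALIDATE:-, TRANSFORM:-, EMIT:P4(v=6,ok=T)] out:P3(v=0); in:-
At end of tick 8: ['-', '-', '-', 'P4']

Answer: - - - P4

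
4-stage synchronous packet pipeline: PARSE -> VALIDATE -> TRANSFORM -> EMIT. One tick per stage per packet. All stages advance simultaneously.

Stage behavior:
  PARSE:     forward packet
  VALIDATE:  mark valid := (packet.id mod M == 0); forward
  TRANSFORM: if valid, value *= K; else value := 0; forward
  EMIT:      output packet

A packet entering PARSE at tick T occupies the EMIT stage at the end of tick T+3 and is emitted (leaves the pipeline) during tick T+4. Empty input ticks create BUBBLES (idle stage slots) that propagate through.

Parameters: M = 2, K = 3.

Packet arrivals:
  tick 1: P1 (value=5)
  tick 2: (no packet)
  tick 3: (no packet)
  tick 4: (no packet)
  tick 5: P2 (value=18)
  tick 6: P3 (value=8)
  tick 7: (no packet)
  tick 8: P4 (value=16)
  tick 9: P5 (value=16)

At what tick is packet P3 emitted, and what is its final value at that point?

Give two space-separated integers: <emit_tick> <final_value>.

Answer: 10 0

Derivation:
Tick 1: [PARSE:P1(v=5,ok=F), VALIDATE:-, TRANSFORM:-, EMIT:-] out:-; in:P1
Tick 2: [PARSE:-, VALIDATE:P1(v=5,ok=F), TRANSFORM:-, EMIT:-] out:-; in:-
Tick 3: [PARSE:-, VALIDATE:-, TRANSFORM:P1(v=0,ok=F), EMIT:-] out:-; in:-
Tick 4: [PARSE:-, VALIDATE:-, TRANSFORM:-, EMIT:P1(v=0,ok=F)] out:-; in:-
Tick 5: [PARSE:P2(v=18,ok=F), VALIDATE:-, TRANSFORM:-, EMIT:-] out:P1(v=0); in:P2
Tick 6: [PARSE:P3(v=8,ok=F), VALIDATE:P2(v=18,ok=T), TRANSFORM:-, EMIT:-] out:-; in:P3
Tick 7: [PARSE:-, VALIDATE:P3(v=8,ok=F), TRANSFORM:P2(v=54,ok=T), EMIT:-] out:-; in:-
Tick 8: [PARSE:P4(v=16,ok=F), VALIDATE:-, TRANSFORM:P3(v=0,ok=F), EMIT:P2(v=54,ok=T)] out:-; in:P4
Tick 9: [PARSE:P5(v=16,ok=F), VALIDATE:P4(v=16,ok=T), TRANSFORM:-, EMIT:P3(v=0,ok=F)] out:P2(v=54); in:P5
Tick 10: [PARSE:-, VALIDATE:P5(v=16,ok=F), TRANSFORM:P4(v=48,ok=T), EMIT:-] out:P3(v=0); in:-
Tick 11: [PARSE:-, VALIDATE:-, TRANSFORM:P5(v=0,ok=F), EMIT:P4(v=48,ok=T)] out:-; in:-
Tick 12: [PARSE:-, VALIDATE:-, TRANSFORM:-, EMIT:P5(v=0,ok=F)] out:P4(v=48); in:-
Tick 13: [PARSE:-, VALIDATE:-, TRANSFORM:-, EMIT:-] out:P5(v=0); in:-
P3: arrives tick 6, valid=False (id=3, id%2=1), emit tick 10, final value 0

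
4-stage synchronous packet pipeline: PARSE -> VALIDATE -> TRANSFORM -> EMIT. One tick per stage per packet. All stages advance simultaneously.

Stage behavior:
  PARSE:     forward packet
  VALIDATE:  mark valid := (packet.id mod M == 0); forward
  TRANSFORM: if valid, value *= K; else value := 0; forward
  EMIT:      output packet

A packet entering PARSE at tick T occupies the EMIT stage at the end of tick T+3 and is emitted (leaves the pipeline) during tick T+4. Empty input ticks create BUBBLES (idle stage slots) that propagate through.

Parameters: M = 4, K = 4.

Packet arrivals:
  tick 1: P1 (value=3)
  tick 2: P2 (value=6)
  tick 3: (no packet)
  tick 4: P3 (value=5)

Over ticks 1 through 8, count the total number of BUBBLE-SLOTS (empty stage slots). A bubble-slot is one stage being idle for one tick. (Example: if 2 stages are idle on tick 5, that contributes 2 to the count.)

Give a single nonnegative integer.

Answer: 20

Derivation:
Tick 1: [PARSE:P1(v=3,ok=F), VALIDATE:-, TRANSFORM:-, EMIT:-] out:-; bubbles=3
Tick 2: [PARSE:P2(v=6,ok=F), VALIDATE:P1(v=3,ok=F), TRANSFORM:-, EMIT:-] out:-; bubbles=2
Tick 3: [PARSE:-, VALIDATE:P2(v=6,ok=F), TRANSFORM:P1(v=0,ok=F), EMIT:-] out:-; bubbles=2
Tick 4: [PARSE:P3(v=5,ok=F), VALIDATE:-, TRANSFORM:P2(v=0,ok=F), EMIT:P1(v=0,ok=F)] out:-; bubbles=1
Tick 5: [PARSE:-, VALIDATE:P3(v=5,ok=F), TRANSFORM:-, EMIT:P2(v=0,ok=F)] out:P1(v=0); bubbles=2
Tick 6: [PARSE:-, VALIDATE:-, TRANSFORM:P3(v=0,ok=F), EMIT:-] out:P2(v=0); bubbles=3
Tick 7: [PARSE:-, VALIDATE:-, TRANSFORM:-, EMIT:P3(v=0,ok=F)] out:-; bubbles=3
Tick 8: [PARSE:-, VALIDATE:-, TRANSFORM:-, EMIT:-] out:P3(v=0); bubbles=4
Total bubble-slots: 20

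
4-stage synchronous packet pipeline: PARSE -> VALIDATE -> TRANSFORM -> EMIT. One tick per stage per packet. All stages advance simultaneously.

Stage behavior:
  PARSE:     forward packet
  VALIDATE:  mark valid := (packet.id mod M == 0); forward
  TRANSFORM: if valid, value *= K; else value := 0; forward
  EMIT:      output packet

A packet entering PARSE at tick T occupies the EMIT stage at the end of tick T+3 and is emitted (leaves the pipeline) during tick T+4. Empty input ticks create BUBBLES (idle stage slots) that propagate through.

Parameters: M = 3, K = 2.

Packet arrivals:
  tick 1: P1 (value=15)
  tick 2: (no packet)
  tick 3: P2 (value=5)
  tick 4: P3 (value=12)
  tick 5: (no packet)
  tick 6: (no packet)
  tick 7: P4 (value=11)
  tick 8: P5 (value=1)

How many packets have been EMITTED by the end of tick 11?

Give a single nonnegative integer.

Tick 1: [PARSE:P1(v=15,ok=F), VALIDATE:-, TRANSFORM:-, EMIT:-] out:-; in:P1
Tick 2: [PARSE:-, VALIDATE:P1(v=15,ok=F), TRANSFORM:-, EMIT:-] out:-; in:-
Tick 3: [PARSE:P2(v=5,ok=F), VALIDATE:-, TRANSFORM:P1(v=0,ok=F), EMIT:-] out:-; in:P2
Tick 4: [PARSE:P3(v=12,ok=F), VALIDATE:P2(v=5,ok=F), TRANSFORM:-, EMIT:P1(v=0,ok=F)] out:-; in:P3
Tick 5: [PARSE:-, VALIDATE:P3(v=12,ok=T), TRANSFORM:P2(v=0,ok=F), EMIT:-] out:P1(v=0); in:-
Tick 6: [PARSE:-, VALIDATE:-, TRANSFORM:P3(v=24,ok=T), EMIT:P2(v=0,ok=F)] out:-; in:-
Tick 7: [PARSE:P4(v=11,ok=F), VALIDATE:-, TRANSFORM:-, EMIT:P3(v=24,ok=T)] out:P2(v=0); in:P4
Tick 8: [PARSE:P5(v=1,ok=F), VALIDATE:P4(v=11,ok=F), TRANSFORM:-, EMIT:-] out:P3(v=24); in:P5
Tick 9: [PARSE:-, VALIDATE:P5(v=1,ok=F), TRANSFORM:P4(v=0,ok=F), EMIT:-] out:-; in:-
Tick 10: [PARSE:-, VALIDATE:-, TRANSFORM:P5(v=0,ok=F), EMIT:P4(v=0,ok=F)] out:-; in:-
Tick 11: [PARSE:-, VALIDATE:-, TRANSFORM:-, EMIT:P5(v=0,ok=F)] out:P4(v=0); in:-
Emitted by tick 11: ['P1', 'P2', 'P3', 'P4']

Answer: 4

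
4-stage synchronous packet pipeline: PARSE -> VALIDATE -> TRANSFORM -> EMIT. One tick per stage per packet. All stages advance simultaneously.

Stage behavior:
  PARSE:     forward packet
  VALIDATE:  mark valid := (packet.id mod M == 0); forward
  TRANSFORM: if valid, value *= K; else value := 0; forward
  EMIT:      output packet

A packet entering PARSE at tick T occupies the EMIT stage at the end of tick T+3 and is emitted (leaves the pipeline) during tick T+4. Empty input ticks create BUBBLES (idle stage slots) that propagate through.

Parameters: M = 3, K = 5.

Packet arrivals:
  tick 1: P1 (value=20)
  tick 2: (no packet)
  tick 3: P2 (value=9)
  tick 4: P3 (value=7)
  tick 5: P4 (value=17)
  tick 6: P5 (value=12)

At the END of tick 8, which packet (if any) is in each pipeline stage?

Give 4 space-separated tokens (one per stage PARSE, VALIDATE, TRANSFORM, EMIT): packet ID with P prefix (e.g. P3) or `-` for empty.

Answer: - - P5 P4

Derivation:
Tick 1: [PARSE:P1(v=20,ok=F), VALIDATE:-, TRANSFORM:-, EMIT:-] out:-; in:P1
Tick 2: [PARSE:-, VALIDATE:P1(v=20,ok=F), TRANSFORM:-, EMIT:-] out:-; in:-
Tick 3: [PARSE:P2(v=9,ok=F), VALIDATE:-, TRANSFORM:P1(v=0,ok=F), EMIT:-] out:-; in:P2
Tick 4: [PARSE:P3(v=7,ok=F), VALIDATE:P2(v=9,ok=F), TRANSFORM:-, EMIT:P1(v=0,ok=F)] out:-; in:P3
Tick 5: [PARSE:P4(v=17,ok=F), VALIDATE:P3(v=7,ok=T), TRANSFORM:P2(v=0,ok=F), EMIT:-] out:P1(v=0); in:P4
Tick 6: [PARSE:P5(v=12,ok=F), VALIDATE:P4(v=17,ok=F), TRANSFORM:P3(v=35,ok=T), EMIT:P2(v=0,ok=F)] out:-; in:P5
Tick 7: [PARSE:-, VALIDATE:P5(v=12,ok=F), TRANSFORM:P4(v=0,ok=F), EMIT:P3(v=35,ok=T)] out:P2(v=0); in:-
Tick 8: [PARSE:-, VALIDATE:-, TRANSFORM:P5(v=0,ok=F), EMIT:P4(v=0,ok=F)] out:P3(v=35); in:-
At end of tick 8: ['-', '-', 'P5', 'P4']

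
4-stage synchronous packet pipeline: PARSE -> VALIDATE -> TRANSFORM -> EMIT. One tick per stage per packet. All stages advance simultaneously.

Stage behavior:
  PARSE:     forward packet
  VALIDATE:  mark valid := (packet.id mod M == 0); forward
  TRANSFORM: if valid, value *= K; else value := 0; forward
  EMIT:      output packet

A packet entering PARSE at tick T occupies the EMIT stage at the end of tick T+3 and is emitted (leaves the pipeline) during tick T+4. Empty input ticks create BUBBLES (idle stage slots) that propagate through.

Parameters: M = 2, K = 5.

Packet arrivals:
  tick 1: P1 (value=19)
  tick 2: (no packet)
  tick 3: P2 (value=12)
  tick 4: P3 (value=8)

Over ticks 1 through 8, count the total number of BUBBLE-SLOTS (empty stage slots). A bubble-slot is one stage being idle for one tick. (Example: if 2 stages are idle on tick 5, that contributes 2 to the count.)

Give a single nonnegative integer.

Answer: 20

Derivation:
Tick 1: [PARSE:P1(v=19,ok=F), VALIDATE:-, TRANSFORM:-, EMIT:-] out:-; bubbles=3
Tick 2: [PARSE:-, VALIDATE:P1(v=19,ok=F), TRANSFORM:-, EMIT:-] out:-; bubbles=3
Tick 3: [PARSE:P2(v=12,ok=F), VALIDATE:-, TRANSFORM:P1(v=0,ok=F), EMIT:-] out:-; bubbles=2
Tick 4: [PARSE:P3(v=8,ok=F), VALIDATE:P2(v=12,ok=T), TRANSFORM:-, EMIT:P1(v=0,ok=F)] out:-; bubbles=1
Tick 5: [PARSE:-, VALIDATE:P3(v=8,ok=F), TRANSFORM:P2(v=60,ok=T), EMIT:-] out:P1(v=0); bubbles=2
Tick 6: [PARSE:-, VALIDATE:-, TRANSFORM:P3(v=0,ok=F), EMIT:P2(v=60,ok=T)] out:-; bubbles=2
Tick 7: [PARSE:-, VALIDATE:-, TRANSFORM:-, EMIT:P3(v=0,ok=F)] out:P2(v=60); bubbles=3
Tick 8: [PARSE:-, VALIDATE:-, TRANSFORM:-, EMIT:-] out:P3(v=0); bubbles=4
Total bubble-slots: 20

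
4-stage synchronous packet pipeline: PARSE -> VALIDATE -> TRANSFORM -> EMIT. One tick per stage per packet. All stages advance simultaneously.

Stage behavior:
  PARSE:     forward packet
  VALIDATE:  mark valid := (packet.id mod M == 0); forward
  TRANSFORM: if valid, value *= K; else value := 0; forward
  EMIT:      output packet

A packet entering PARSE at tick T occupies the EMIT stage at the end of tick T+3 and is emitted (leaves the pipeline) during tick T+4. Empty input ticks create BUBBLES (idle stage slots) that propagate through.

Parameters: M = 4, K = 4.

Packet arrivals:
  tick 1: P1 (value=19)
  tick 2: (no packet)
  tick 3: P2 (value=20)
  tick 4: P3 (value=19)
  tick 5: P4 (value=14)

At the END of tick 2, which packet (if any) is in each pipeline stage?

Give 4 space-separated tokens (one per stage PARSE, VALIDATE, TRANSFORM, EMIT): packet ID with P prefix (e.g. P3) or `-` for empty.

Tick 1: [PARSE:P1(v=19,ok=F), VALIDATE:-, TRANSFORM:-, EMIT:-] out:-; in:P1
Tick 2: [PARSE:-, VALIDATE:P1(v=19,ok=F), TRANSFORM:-, EMIT:-] out:-; in:-
At end of tick 2: ['-', 'P1', '-', '-']

Answer: - P1 - -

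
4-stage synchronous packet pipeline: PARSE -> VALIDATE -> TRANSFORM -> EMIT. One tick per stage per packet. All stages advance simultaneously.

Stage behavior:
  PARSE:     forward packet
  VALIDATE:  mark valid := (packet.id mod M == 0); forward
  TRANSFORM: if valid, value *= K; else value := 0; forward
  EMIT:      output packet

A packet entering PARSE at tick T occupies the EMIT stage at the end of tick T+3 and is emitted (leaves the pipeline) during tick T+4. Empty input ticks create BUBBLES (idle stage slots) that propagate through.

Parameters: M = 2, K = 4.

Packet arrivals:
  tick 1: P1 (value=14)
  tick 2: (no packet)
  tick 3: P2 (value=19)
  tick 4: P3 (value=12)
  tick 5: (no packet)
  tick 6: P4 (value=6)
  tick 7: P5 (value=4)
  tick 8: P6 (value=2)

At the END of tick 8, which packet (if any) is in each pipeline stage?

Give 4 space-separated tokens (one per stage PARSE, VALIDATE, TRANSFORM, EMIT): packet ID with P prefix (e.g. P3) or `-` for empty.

Answer: P6 P5 P4 -

Derivation:
Tick 1: [PARSE:P1(v=14,ok=F), VALIDATE:-, TRANSFORM:-, EMIT:-] out:-; in:P1
Tick 2: [PARSE:-, VALIDATE:P1(v=14,ok=F), TRANSFORM:-, EMIT:-] out:-; in:-
Tick 3: [PARSE:P2(v=19,ok=F), VALIDATE:-, TRANSFORM:P1(v=0,ok=F), EMIT:-] out:-; in:P2
Tick 4: [PARSE:P3(v=12,ok=F), VALIDATE:P2(v=19,ok=T), TRANSFORM:-, EMIT:P1(v=0,ok=F)] out:-; in:P3
Tick 5: [PARSE:-, VALIDATE:P3(v=12,ok=F), TRANSFORM:P2(v=76,ok=T), EMIT:-] out:P1(v=0); in:-
Tick 6: [PARSE:P4(v=6,ok=F), VALIDATE:-, TRANSFORM:P3(v=0,ok=F), EMIT:P2(v=76,ok=T)] out:-; in:P4
Tick 7: [PARSE:P5(v=4,ok=F), VALIDATE:P4(v=6,ok=T), TRANSFORM:-, EMIT:P3(v=0,ok=F)] out:P2(v=76); in:P5
Tick 8: [PARSE:P6(v=2,ok=F), VALIDATE:P5(v=4,ok=F), TRANSFORM:P4(v=24,ok=T), EMIT:-] out:P3(v=0); in:P6
At end of tick 8: ['P6', 'P5', 'P4', '-']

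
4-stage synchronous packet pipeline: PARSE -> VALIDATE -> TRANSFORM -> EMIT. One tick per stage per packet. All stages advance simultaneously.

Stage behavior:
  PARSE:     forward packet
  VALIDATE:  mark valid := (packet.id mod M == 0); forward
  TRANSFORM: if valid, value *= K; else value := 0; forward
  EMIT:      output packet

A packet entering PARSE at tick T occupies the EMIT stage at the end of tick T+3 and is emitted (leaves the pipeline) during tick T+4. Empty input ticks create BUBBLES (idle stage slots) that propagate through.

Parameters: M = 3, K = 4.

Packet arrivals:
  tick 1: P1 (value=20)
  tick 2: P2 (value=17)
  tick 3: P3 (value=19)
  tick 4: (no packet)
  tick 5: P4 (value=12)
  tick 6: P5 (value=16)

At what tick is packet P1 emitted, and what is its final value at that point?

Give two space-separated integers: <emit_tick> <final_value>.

Tick 1: [PARSE:P1(v=20,ok=F), VALIDATE:-, TRANSFORM:-, EMIT:-] out:-; in:P1
Tick 2: [PARSE:P2(v=17,ok=F), VALIDATE:P1(v=20,ok=F), TRANSFORM:-, EMIT:-] out:-; in:P2
Tick 3: [PARSE:P3(v=19,ok=F), VALIDATE:P2(v=17,ok=F), TRANSFORM:P1(v=0,ok=F), EMIT:-] out:-; in:P3
Tick 4: [PARSE:-, VALIDATE:P3(v=19,ok=T), TRANSFORM:P2(v=0,ok=F), EMIT:P1(v=0,ok=F)] out:-; in:-
Tick 5: [PARSE:P4(v=12,ok=F), VALIDATE:-, TRANSFORM:P3(v=76,ok=T), EMIT:P2(v=0,ok=F)] out:P1(v=0); in:P4
Tick 6: [PARSE:P5(v=16,ok=F), VALIDATE:P4(v=12,ok=F), TRANSFORM:-, EMIT:P3(v=76,ok=T)] out:P2(v=0); in:P5
Tick 7: [PARSE:-, VALIDATE:P5(v=16,ok=F), TRANSFORM:P4(v=0,ok=F), EMIT:-] out:P3(v=76); in:-
Tick 8: [PARSE:-, VALIDATE:-, TRANSFORM:P5(v=0,ok=F), EMIT:P4(v=0,ok=F)] out:-; in:-
Tick 9: [PARSE:-, VALIDATE:-, TRANSFORM:-, EMIT:P5(v=0,ok=F)] out:P4(v=0); in:-
Tick 10: [PARSE:-, VALIDATE:-, TRANSFORM:-, EMIT:-] out:P5(v=0); in:-
P1: arrives tick 1, valid=False (id=1, id%3=1), emit tick 5, final value 0

Answer: 5 0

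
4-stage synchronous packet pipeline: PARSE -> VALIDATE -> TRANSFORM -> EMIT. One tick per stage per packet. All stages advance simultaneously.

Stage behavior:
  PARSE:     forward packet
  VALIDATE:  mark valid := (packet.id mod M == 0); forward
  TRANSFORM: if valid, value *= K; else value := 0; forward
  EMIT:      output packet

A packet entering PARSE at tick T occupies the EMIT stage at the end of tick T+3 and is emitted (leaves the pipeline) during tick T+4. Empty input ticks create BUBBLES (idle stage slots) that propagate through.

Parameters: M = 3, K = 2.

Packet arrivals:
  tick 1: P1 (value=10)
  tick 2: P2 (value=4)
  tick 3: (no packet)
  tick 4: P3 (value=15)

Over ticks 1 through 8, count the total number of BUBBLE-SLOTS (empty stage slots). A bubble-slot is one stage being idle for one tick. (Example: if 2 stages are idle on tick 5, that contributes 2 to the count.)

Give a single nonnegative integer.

Answer: 20

Derivation:
Tick 1: [PARSE:P1(v=10,ok=F), VALIDATE:-, TRANSFORM:-, EMIT:-] out:-; bubbles=3
Tick 2: [PARSE:P2(v=4,ok=F), VALIDATE:P1(v=10,ok=F), TRANSFORM:-, EMIT:-] out:-; bubbles=2
Tick 3: [PARSE:-, VALIDATE:P2(v=4,ok=F), TRANSFORM:P1(v=0,ok=F), EMIT:-] out:-; bubbles=2
Tick 4: [PARSE:P3(v=15,ok=F), VALIDATE:-, TRANSFORM:P2(v=0,ok=F), EMIT:P1(v=0,ok=F)] out:-; bubbles=1
Tick 5: [PARSE:-, VALIDATE:P3(v=15,ok=T), TRANSFORM:-, EMIT:P2(v=0,ok=F)] out:P1(v=0); bubbles=2
Tick 6: [PARSE:-, VALIDATE:-, TRANSFORM:P3(v=30,ok=T), EMIT:-] out:P2(v=0); bubbles=3
Tick 7: [PARSE:-, VALIDATE:-, TRANSFORM:-, EMIT:P3(v=30,ok=T)] out:-; bubbles=3
Tick 8: [PARSE:-, VALIDATE:-, TRANSFORM:-, EMIT:-] out:P3(v=30); bubbles=4
Total bubble-slots: 20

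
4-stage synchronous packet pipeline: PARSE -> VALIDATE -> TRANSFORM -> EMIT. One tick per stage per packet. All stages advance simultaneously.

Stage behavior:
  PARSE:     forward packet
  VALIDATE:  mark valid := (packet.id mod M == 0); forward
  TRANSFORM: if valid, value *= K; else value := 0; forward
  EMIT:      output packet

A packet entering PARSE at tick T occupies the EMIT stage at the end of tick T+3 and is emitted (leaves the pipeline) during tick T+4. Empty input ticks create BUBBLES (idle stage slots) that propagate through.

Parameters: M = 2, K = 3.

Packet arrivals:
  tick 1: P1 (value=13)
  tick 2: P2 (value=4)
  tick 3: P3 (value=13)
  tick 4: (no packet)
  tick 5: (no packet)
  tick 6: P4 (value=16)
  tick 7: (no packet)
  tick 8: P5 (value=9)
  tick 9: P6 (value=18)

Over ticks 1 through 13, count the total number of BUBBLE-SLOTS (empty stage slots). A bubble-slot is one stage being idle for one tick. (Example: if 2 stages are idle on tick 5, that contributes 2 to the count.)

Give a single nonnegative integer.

Answer: 28

Derivation:
Tick 1: [PARSE:P1(v=13,ok=F), VALIDATE:-, TRANSFORM:-, EMIT:-] out:-; bubbles=3
Tick 2: [PARSE:P2(v=4,ok=F), VALIDATE:P1(v=13,ok=F), TRANSFORM:-, EMIT:-] out:-; bubbles=2
Tick 3: [PARSE:P3(v=13,ok=F), VALIDATE:P2(v=4,ok=T), TRANSFORM:P1(v=0,ok=F), EMIT:-] out:-; bubbles=1
Tick 4: [PARSE:-, VALIDATE:P3(v=13,ok=F), TRANSFORM:P2(v=12,ok=T), EMIT:P1(v=0,ok=F)] out:-; bubbles=1
Tick 5: [PARSE:-, VALIDATE:-, TRANSFORM:P3(v=0,ok=F), EMIT:P2(v=12,ok=T)] out:P1(v=0); bubbles=2
Tick 6: [PARSE:P4(v=16,ok=F), VALIDATE:-, TRANSFORM:-, EMIT:P3(v=0,ok=F)] out:P2(v=12); bubbles=2
Tick 7: [PARSE:-, VALIDATE:P4(v=16,ok=T), TRANSFORM:-, EMIT:-] out:P3(v=0); bubbles=3
Tick 8: [PARSE:P5(v=9,ok=F), VALIDATE:-, TRANSFORM:P4(v=48,ok=T), EMIT:-] out:-; bubbles=2
Tick 9: [PARSE:P6(v=18,ok=F), VALIDATE:P5(v=9,ok=F), TRANSFORM:-, EMIT:P4(v=48,ok=T)] out:-; bubbles=1
Tick 10: [PARSE:-, VALIDATE:P6(v=18,ok=T), TRANSFORM:P5(v=0,ok=F), EMIT:-] out:P4(v=48); bubbles=2
Tick 11: [PARSE:-, VALIDATE:-, TRANSFORM:P6(v=54,ok=T), EMIT:P5(v=0,ok=F)] out:-; bubbles=2
Tick 12: [PARSE:-, VALIDATE:-, TRANSFORM:-, EMIT:P6(v=54,ok=T)] out:P5(v=0); bubbles=3
Tick 13: [PARSE:-, VALIDATE:-, TRANSFORM:-, EMIT:-] out:P6(v=54); bubbles=4
Total bubble-slots: 28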